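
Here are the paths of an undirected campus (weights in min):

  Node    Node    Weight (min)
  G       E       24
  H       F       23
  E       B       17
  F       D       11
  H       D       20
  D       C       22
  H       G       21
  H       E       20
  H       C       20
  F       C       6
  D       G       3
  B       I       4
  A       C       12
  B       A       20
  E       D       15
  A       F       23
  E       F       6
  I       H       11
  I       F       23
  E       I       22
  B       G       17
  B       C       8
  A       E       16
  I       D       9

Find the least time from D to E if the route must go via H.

40 min

Shortest D→H: D → H = 20
Shortest H→E: H → E = 20
Total via H: 20 + 20 = 40 min.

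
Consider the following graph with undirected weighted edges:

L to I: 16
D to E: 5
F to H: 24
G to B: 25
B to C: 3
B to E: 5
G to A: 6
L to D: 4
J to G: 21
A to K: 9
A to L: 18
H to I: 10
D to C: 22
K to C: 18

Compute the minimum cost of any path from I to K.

Shortest distances from I:
I: 0
H: 10  (via I)
L: 16  (via I)
D: 20  (via L)
E: 25  (via D)
B: 30  (via E)
C: 33  (via B)
A: 34  (via L)
F: 34  (via H)
G: 40  (via A)
K: 43  (via A)
Shortest route: I–L–A–K = 43.

43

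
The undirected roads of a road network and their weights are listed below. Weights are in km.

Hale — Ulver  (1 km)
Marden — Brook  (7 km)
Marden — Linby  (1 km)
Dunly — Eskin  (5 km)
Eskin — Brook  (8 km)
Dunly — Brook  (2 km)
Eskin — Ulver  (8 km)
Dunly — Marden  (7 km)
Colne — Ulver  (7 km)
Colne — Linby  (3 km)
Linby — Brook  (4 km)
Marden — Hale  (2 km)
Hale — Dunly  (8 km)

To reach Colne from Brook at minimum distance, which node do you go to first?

Compare a few routes:
Brook–Dunly–Marden–Linby–Colne: 2+7+1+3 = 13
Brook–Marden–Linby–Colne: 7+1+3 = 11
Brook–Linby–Colne: 4+3 = 7
Cheapest is Brook–Linby–Colne at 7 km.
So from Brook the first move is to Linby.

Linby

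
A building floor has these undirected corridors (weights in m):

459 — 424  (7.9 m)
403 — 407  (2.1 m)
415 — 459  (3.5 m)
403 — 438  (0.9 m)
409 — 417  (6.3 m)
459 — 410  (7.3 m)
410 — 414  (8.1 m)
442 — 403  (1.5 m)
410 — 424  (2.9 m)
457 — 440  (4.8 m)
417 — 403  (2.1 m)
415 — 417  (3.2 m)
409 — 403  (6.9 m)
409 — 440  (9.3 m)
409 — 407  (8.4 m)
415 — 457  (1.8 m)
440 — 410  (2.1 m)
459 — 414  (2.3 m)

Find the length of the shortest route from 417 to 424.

14.6 m

Settle nodes by increasing distance from 417:
417: 0
403: 2.1  (via 417)
438: 3  (via 403)
415: 3.2  (via 417)
442: 3.6  (via 403)
407: 4.2  (via 403)
457: 5  (via 415)
409: 6.3  (via 417)
459: 6.7  (via 415)
414: 9  (via 459)
440: 9.8  (via 457)
410: 11.9  (via 440)
424: 14.6  (via 459)
Shortest route: 417 → 415 → 459 → 424 = 14.6 m.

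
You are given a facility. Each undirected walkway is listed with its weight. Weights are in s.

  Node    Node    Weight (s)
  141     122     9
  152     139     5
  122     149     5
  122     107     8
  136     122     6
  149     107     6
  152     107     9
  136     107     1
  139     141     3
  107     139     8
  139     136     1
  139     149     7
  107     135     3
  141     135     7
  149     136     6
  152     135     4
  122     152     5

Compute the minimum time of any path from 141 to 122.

9 s

Compare a few routes:
141 → 122: 9 = 9
141 → 139 → 152 → 122: 3+5+5 = 13
141 → 139 → 136 → 122: 3+1+6 = 10
Cheapest is 141 → 122 at 9 s.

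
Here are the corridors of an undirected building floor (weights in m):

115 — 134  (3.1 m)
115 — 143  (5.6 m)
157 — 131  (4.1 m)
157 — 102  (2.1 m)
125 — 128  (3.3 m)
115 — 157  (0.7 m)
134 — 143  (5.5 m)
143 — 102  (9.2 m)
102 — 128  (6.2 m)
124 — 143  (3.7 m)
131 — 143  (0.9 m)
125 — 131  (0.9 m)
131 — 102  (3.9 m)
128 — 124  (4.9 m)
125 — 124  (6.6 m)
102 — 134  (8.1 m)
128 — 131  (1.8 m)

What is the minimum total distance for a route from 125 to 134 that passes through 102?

10.7 m

Shortest 125→102: 125–131–102 = 4.8
Shortest 102→134: 102–157–115–134 = 5.9
Total via 102: 4.8 + 5.9 = 10.7 m.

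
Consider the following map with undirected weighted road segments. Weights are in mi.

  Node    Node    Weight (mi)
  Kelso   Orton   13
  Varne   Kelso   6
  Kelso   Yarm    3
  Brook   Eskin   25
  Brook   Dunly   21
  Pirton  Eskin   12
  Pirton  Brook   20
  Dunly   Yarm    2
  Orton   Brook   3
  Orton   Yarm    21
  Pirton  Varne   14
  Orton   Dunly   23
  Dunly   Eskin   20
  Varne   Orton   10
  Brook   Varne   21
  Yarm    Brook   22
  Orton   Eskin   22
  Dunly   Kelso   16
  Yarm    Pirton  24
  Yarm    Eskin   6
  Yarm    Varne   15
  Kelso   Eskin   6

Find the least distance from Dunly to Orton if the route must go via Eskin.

Shortest Dunly→Eskin: Dunly–Yarm–Eskin = 8
Best Eskin to Orton: Eskin–Kelso–Orton costing 19
Total via Eskin: 8 + 19 = 27 mi.

27 mi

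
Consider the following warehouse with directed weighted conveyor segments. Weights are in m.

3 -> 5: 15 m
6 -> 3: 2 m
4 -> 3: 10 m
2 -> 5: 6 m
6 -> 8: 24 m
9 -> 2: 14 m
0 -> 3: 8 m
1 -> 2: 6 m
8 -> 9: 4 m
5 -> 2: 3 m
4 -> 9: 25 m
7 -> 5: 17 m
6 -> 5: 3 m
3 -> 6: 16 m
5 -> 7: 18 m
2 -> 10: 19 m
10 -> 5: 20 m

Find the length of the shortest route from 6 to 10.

Shortest distances from 6:
6: 0
3: 2  (via 6)
5: 3  (via 6)
2: 6  (via 5)
7: 21  (via 5)
8: 24  (via 6)
10: 25  (via 2)
Shortest route: 6 → 5 → 2 → 10 = 25 m.

25 m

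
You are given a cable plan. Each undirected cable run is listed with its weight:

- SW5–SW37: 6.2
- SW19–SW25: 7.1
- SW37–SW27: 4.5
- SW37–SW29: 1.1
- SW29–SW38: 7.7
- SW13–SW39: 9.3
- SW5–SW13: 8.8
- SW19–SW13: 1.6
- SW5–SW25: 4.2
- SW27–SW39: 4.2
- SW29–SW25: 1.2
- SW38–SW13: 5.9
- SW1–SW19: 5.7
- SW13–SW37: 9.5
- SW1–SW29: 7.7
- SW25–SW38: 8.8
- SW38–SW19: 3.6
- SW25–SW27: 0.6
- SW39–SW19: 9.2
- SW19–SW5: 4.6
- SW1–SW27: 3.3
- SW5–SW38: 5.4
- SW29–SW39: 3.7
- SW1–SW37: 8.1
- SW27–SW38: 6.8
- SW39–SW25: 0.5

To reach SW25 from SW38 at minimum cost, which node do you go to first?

SW27

Compare a few routes:
SW38–SW27–SW25: 6.8+0.6 = 7.4
SW38–SW25: 8.8 = 8.8
SW38–SW29–SW25: 7.7+1.2 = 8.9
Cheapest is SW38–SW27–SW25 at 7.4.
So from SW38 the first move is to SW27.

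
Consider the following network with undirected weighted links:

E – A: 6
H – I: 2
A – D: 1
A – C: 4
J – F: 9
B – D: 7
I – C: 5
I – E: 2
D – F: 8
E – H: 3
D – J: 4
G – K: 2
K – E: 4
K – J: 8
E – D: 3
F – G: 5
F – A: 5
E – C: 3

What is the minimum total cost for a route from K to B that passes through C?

Best K to C: K → E → C costing 7
Shortest C→B: C → A → D → B = 12
Total via C: 7 + 12 = 19.

19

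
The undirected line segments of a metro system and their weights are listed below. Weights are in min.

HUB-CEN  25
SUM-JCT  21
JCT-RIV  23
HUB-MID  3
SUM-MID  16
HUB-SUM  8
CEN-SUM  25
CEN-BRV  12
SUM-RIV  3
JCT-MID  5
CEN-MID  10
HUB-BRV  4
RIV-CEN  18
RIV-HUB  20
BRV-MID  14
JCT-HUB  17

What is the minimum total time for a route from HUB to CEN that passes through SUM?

29 min

Shortest HUB→SUM: HUB–SUM = 8
Shortest SUM→CEN: SUM–RIV–CEN = 21
Total via SUM: 8 + 21 = 29 min.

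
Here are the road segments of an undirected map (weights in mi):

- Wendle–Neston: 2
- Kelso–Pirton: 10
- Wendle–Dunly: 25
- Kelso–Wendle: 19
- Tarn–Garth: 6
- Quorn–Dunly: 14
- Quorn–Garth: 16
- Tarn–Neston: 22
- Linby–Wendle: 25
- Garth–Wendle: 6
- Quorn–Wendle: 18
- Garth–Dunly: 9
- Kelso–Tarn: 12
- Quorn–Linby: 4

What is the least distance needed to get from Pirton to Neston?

Candidate routes:
Pirton - Kelso - Wendle - Neston: 10+19+2 = 31
Pirton - Kelso - Tarn - Garth - Wendle - Neston: 10+12+6+6+2 = 36
Pirton - Kelso - Tarn - Neston: 10+12+22 = 44
Pirton - Kelso - Wendle - Garth - Tarn - Neston: 10+19+6+6+22 = 63
The minimum is 31 mi via Pirton - Kelso - Wendle - Neston.

31 mi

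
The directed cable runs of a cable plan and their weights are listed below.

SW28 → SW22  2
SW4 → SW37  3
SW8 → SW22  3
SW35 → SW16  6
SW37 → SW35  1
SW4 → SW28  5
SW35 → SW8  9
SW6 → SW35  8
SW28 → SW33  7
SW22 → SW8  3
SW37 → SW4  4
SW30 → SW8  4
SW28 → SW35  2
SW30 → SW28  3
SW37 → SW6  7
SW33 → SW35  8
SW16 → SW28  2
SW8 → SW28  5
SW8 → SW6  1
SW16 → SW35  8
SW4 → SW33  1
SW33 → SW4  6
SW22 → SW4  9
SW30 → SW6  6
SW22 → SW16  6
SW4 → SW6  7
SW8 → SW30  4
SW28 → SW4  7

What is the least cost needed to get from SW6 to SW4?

23

Shortest distances from SW6:
SW6: 0
SW35: 8  (via SW6)
SW16: 14  (via SW35)
SW28: 16  (via SW16)
SW8: 17  (via SW35)
SW22: 18  (via SW28)
SW30: 21  (via SW8)
SW33: 23  (via SW28)
SW4: 23  (via SW28)
Shortest route: SW6–SW35–SW16–SW28–SW4 = 23.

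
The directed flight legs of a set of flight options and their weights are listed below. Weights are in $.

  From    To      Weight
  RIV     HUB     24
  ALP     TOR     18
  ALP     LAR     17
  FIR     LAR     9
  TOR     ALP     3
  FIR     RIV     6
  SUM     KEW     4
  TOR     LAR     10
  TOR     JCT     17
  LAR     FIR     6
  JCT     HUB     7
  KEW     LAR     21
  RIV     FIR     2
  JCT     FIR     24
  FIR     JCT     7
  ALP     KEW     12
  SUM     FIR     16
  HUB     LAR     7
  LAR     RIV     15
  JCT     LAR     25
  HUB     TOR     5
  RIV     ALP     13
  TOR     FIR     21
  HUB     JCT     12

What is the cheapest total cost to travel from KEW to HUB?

Candidate routes:
KEW → LAR → FIR → RIV → HUB: 21+6+6+24 = 57
KEW → LAR → RIV → FIR → JCT → HUB: 21+15+2+7+7 = 52
KEW → LAR → FIR → JCT → HUB: 21+6+7+7 = 41
KEW → LAR → RIV → HUB: 21+15+24 = 60
The minimum is $41 via KEW → LAR → FIR → JCT → HUB.

$41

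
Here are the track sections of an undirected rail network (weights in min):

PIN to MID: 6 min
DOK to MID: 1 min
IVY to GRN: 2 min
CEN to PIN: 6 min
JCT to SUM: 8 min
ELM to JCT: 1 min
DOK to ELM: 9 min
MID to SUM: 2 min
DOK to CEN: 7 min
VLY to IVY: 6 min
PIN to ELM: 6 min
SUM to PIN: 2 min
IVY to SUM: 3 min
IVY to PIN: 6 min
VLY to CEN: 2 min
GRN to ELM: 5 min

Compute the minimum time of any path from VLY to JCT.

Shortest distances from VLY:
VLY: 0
CEN: 2  (via VLY)
IVY: 6  (via VLY)
GRN: 8  (via IVY)
PIN: 8  (via CEN)
DOK: 9  (via CEN)
SUM: 9  (via IVY)
MID: 10  (via DOK)
ELM: 13  (via GRN)
JCT: 14  (via ELM)
Shortest route: VLY–IVY–GRN–ELM–JCT = 14 min.

14 min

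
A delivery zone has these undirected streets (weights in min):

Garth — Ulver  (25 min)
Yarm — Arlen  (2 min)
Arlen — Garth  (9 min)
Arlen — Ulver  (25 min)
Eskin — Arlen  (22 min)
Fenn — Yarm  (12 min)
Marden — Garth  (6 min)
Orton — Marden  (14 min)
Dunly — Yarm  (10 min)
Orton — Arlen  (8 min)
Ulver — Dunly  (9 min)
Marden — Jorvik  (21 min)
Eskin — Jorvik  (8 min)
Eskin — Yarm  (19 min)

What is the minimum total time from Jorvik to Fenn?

39 min

Settle nodes by increasing distance from Jorvik:
Jorvik: 0
Eskin: 8  (via Jorvik)
Marden: 21  (via Jorvik)
Yarm: 27  (via Eskin)
Garth: 27  (via Marden)
Arlen: 29  (via Yarm)
Orton: 35  (via Marden)
Dunly: 37  (via Yarm)
Fenn: 39  (via Yarm)
Shortest route: Jorvik → Eskin → Yarm → Fenn = 39 min.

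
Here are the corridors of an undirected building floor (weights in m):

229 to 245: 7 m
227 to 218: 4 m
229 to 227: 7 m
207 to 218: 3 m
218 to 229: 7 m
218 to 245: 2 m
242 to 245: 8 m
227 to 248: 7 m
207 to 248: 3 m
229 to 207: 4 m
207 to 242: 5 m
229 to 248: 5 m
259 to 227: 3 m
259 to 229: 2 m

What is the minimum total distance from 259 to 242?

Settle nodes by increasing distance from 259:
259: 0
229: 2  (via 259)
227: 3  (via 259)
207: 6  (via 229)
218: 7  (via 227)
248: 7  (via 229)
245: 9  (via 229)
242: 11  (via 207)
Shortest route: 259–229–207–242 = 11 m.

11 m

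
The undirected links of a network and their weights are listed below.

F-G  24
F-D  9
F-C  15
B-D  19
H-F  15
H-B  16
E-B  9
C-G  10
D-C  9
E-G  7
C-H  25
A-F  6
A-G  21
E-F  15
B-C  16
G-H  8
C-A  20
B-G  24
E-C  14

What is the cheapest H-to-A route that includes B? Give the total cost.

46

Shortest H→B: H–B = 16
Best B to A: B–E–F–A costing 30
Total via B: 16 + 30 = 46.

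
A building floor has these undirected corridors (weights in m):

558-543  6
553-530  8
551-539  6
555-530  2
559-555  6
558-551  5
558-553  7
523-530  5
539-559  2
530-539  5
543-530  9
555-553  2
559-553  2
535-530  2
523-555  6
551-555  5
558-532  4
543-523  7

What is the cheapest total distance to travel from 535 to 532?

17 m

Shortest distances from 535:
535: 0
530: 2  (via 535)
555: 4  (via 530)
553: 6  (via 555)
523: 7  (via 530)
539: 7  (via 530)
559: 8  (via 553)
551: 9  (via 555)
543: 11  (via 530)
558: 13  (via 553)
532: 17  (via 558)
Shortest route: 535–530–555–553–558–532 = 17 m.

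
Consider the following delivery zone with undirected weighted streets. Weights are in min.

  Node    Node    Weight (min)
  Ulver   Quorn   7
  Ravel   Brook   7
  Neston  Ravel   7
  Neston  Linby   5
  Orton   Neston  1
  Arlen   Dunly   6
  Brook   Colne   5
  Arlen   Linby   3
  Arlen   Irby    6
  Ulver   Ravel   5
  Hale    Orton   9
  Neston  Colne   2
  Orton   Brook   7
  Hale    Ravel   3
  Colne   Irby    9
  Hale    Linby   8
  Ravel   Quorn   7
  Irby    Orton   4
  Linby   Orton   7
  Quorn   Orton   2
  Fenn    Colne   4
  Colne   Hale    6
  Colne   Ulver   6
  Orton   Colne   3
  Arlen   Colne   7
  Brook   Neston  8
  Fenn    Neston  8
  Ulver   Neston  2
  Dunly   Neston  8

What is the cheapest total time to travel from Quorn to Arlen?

Compare a few routes:
Quorn–Orton–Colne–Arlen: 2+3+7 = 12
Quorn–Orton–Neston–Colne–Arlen: 2+1+2+7 = 12
Quorn–Orton–Linby–Arlen: 2+7+3 = 12
Quorn–Orton–Neston–Linby–Arlen: 2+1+5+3 = 11
The minimum is 11 min via Quorn–Orton–Neston–Linby–Arlen.

11 min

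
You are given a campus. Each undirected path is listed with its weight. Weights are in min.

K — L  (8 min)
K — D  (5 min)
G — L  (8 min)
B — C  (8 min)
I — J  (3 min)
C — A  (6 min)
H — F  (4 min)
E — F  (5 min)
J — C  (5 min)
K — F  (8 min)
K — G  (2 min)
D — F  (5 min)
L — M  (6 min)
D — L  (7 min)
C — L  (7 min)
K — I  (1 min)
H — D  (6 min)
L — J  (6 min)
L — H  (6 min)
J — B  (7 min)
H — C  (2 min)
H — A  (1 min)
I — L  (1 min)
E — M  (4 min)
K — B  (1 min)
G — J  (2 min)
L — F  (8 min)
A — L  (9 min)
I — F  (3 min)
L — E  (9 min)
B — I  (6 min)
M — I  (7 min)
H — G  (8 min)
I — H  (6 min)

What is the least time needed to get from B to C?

8 min

Compare a few routes:
B–C: 8 = 8
B–K–G–J–C: 1+2+2+5 = 10
Cheapest is B–C at 8 min.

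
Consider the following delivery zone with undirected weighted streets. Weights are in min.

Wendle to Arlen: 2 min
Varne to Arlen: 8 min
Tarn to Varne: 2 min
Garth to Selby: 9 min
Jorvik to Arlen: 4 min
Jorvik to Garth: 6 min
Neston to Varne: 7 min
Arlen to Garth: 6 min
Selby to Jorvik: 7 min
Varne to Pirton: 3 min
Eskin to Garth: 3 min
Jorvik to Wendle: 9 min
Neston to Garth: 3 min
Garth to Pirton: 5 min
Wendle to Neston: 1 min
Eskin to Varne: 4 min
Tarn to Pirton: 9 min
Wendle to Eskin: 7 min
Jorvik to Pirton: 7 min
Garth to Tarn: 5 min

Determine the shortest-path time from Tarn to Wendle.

9 min

Enumerating some paths:
Tarn → Garth → Neston → Wendle: 5+3+1 = 9
Tarn → Varne → Neston → Wendle: 2+7+1 = 10
Cheapest is Tarn → Garth → Neston → Wendle at 9 min.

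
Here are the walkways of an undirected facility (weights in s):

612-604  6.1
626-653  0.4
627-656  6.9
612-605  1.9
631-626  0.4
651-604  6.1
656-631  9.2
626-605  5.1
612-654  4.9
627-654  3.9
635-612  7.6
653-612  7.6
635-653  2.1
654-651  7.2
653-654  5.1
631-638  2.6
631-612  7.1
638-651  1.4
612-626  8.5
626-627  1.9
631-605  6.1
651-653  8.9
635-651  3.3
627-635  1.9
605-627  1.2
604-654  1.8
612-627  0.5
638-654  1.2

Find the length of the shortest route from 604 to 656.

12.6 s

Enumerating some paths:
604 → 654 → 627 → 656: 1.8+3.9+6.9 = 12.6
604 → 612 → 627 → 656: 6.1+0.5+6.9 = 13.5
Cheapest is 604 → 654 → 627 → 656 at 12.6 s.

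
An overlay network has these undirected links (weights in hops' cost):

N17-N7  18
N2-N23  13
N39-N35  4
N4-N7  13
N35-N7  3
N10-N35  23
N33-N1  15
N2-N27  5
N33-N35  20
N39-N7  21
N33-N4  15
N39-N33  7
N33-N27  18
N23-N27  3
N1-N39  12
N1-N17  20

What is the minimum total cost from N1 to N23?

Enumerating some paths:
N1–N39–N33–N27–N23: 12+7+18+3 = 40
N1–N33–N27–N2–N23: 15+18+5+13 = 51
N1–N33–N27–N23: 15+18+3 = 36
Cheapest is N1–N33–N27–N23 at 36 hops' cost.

36 hops' cost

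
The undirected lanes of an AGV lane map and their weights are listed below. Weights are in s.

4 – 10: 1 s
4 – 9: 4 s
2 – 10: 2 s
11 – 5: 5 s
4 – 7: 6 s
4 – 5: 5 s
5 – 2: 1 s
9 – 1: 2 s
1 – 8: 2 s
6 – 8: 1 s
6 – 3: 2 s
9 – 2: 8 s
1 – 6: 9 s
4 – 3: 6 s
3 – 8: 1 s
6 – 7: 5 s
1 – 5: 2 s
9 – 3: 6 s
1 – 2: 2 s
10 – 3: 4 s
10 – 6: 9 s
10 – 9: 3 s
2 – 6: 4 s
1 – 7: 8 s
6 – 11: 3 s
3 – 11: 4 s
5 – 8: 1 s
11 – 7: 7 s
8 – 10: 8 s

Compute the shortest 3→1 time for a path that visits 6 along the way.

5 s

Best 3 to 6: 3 → 6 costing 2
Best 6 to 1: 6 → 8 → 1 costing 3
Total via 6: 2 + 3 = 5 s.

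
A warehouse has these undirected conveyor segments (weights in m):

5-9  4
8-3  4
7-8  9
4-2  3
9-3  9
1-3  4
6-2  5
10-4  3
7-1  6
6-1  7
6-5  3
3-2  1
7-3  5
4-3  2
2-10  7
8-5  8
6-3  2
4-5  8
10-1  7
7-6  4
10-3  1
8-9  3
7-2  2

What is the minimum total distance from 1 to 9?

11 m

Compare a few routes:
1 - 3 - 6 - 5 - 9: 4+2+3+4 = 13
1 - 3 - 8 - 9: 4+4+3 = 11
Cheapest is 1 - 3 - 8 - 9 at 11 m.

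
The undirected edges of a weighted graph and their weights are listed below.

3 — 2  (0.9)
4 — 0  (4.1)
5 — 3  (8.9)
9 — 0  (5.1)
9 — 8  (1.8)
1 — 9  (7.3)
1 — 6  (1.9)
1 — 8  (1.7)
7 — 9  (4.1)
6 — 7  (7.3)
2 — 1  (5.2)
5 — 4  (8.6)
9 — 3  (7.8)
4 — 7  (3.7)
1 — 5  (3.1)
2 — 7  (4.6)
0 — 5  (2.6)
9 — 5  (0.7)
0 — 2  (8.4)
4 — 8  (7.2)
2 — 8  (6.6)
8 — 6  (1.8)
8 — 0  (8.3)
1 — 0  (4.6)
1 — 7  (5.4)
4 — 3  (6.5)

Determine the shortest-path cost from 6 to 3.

Candidate routes:
6 → 8 → 2 → 3: 1.8+6.6+0.9 = 9.3
6 → 1 → 2 → 3: 1.9+5.2+0.9 = 8
The minimum is 8 via 6 → 1 → 2 → 3.

8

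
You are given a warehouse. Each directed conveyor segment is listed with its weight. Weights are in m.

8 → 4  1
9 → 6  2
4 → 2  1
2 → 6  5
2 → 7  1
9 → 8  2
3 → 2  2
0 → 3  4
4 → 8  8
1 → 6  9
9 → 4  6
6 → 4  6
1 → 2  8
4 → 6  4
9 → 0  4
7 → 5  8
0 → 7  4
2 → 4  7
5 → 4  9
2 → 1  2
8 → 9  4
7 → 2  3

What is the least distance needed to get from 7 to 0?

Settle nodes by increasing distance from 7:
7: 0
2: 3  (via 7)
1: 5  (via 2)
5: 8  (via 7)
6: 8  (via 2)
4: 10  (via 2)
8: 18  (via 4)
9: 22  (via 8)
0: 26  (via 9)
Shortest route: 7–2–4–8–9–0 = 26 m.

26 m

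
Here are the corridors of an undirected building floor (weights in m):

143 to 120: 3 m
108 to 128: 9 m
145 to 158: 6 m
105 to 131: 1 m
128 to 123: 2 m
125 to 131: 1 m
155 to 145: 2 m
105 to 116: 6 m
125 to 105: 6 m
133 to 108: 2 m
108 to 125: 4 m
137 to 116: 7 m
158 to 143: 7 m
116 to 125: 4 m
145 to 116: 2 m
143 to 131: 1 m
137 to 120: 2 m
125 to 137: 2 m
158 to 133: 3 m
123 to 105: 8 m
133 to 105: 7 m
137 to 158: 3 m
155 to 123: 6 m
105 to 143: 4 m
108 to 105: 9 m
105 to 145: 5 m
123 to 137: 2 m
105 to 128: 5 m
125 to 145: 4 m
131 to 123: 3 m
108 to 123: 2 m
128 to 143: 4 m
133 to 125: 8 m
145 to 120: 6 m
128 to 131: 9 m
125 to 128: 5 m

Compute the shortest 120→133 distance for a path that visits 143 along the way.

11 m

Shortest 120→143: 120–143 = 3
Shortest 143→133: 143–131–125–108–133 = 8
Total via 143: 3 + 8 = 11 m.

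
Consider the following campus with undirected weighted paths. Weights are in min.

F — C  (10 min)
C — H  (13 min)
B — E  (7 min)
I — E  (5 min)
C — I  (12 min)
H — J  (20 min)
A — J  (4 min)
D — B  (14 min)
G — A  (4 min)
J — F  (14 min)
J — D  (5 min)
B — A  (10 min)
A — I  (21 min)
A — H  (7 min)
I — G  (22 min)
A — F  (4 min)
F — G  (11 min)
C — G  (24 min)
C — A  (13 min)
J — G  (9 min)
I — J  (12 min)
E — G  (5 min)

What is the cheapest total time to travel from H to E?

Running Dijkstra from H:
H: 0
A: 7  (via H)
F: 11  (via A)
G: 11  (via A)
J: 11  (via A)
C: 13  (via H)
D: 16  (via J)
E: 16  (via G)
Shortest route: H → A → G → E = 16 min.

16 min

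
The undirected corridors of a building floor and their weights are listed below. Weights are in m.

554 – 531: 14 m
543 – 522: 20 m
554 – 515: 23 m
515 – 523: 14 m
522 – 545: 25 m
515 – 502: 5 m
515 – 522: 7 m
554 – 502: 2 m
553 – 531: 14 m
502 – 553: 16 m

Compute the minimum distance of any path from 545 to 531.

53 m

Settle nodes by increasing distance from 545:
545: 0
522: 25  (via 545)
515: 32  (via 522)
502: 37  (via 515)
554: 39  (via 502)
543: 45  (via 522)
523: 46  (via 515)
531: 53  (via 554)
Shortest route: 545 → 522 → 515 → 502 → 554 → 531 = 53 m.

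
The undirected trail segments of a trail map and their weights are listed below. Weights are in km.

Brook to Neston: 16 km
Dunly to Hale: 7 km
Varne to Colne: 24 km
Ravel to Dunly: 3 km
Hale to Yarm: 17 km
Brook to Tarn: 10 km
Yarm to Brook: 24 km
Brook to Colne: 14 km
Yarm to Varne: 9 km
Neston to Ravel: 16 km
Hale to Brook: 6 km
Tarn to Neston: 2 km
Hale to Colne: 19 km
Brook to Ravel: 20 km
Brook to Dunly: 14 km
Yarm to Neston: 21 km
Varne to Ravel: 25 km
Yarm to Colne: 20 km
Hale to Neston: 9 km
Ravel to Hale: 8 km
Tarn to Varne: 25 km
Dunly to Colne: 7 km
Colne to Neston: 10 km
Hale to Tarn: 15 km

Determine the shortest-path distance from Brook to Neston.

12 km

Candidate routes:
Brook → Hale → Neston: 6+9 = 15
Brook → Tarn → Neston: 10+2 = 12
The minimum is 12 km via Brook → Tarn → Neston.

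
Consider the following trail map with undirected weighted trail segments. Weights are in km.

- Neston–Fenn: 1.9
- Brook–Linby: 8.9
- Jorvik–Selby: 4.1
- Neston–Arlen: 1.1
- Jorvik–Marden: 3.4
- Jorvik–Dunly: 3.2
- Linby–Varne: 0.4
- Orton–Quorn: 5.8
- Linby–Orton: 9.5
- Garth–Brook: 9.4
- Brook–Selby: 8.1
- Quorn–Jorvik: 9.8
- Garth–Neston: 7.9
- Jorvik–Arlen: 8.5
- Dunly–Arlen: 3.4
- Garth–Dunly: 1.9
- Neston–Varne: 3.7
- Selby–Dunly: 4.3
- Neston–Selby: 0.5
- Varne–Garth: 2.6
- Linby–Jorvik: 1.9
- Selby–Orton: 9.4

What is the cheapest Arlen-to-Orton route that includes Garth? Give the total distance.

17.8 km

Best Arlen to Garth: Arlen → Dunly → Garth costing 5.3
Best Garth to Orton: Garth → Varne → Linby → Orton costing 12.5
Total via Garth: 5.3 + 12.5 = 17.8 km.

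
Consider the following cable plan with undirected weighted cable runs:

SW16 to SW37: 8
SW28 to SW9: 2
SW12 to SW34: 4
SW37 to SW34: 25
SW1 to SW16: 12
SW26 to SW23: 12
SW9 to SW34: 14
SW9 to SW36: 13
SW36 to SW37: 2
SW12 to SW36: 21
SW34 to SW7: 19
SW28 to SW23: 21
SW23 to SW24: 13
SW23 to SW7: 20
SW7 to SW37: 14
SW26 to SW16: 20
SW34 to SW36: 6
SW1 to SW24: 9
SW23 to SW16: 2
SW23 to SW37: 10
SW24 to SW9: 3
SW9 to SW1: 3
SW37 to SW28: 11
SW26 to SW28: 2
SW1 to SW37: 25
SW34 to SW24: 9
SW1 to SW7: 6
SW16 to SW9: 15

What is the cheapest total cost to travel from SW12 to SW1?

19

Enumerating some paths:
SW12 - SW34 - SW24 - SW9 - SW1: 4+9+3+3 = 19
SW12 - SW34 - SW9 - SW1: 4+14+3 = 21
Cheapest is SW12 - SW34 - SW24 - SW9 - SW1 at 19.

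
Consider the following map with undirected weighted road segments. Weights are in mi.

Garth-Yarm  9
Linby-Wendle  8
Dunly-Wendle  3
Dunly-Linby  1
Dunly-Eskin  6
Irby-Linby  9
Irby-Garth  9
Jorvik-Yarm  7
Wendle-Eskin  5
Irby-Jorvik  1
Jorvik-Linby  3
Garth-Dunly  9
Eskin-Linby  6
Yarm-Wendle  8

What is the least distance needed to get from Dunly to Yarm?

Shortest distances from Dunly:
Dunly: 0
Linby: 1  (via Dunly)
Wendle: 3  (via Dunly)
Jorvik: 4  (via Linby)
Irby: 5  (via Jorvik)
Eskin: 6  (via Dunly)
Garth: 9  (via Dunly)
Yarm: 11  (via Wendle)
Shortest route: Dunly → Wendle → Yarm = 11 mi.

11 mi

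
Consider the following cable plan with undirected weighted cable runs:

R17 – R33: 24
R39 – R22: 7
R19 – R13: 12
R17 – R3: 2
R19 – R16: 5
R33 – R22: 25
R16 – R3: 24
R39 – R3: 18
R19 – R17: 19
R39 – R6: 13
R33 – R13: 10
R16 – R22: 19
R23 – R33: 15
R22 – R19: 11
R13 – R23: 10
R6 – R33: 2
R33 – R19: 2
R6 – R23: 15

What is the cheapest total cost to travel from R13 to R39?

25

Compare a few routes:
R13 - R33 - R19 - R22 - R39: 10+2+11+7 = 30
R13 - R33 - R6 - R39: 10+2+13 = 25
R13 - R19 - R22 - R39: 12+11+7 = 30
R13 - R19 - R33 - R6 - R39: 12+2+2+13 = 29
Cheapest is R13 - R33 - R6 - R39 at 25.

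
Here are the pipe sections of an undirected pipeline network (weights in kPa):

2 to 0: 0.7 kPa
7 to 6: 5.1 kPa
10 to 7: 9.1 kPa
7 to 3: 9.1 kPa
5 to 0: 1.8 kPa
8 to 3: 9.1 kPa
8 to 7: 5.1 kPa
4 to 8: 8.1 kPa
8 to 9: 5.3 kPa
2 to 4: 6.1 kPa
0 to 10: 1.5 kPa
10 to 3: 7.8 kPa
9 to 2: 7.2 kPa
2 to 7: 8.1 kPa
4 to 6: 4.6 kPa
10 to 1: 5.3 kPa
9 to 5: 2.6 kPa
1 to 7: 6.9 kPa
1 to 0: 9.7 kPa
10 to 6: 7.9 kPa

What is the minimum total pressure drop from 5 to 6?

Shortest distances from 5:
5: 0
0: 1.8  (via 5)
2: 2.5  (via 0)
9: 2.6  (via 5)
10: 3.3  (via 0)
8: 7.9  (via 9)
1: 8.6  (via 10)
4: 8.6  (via 2)
7: 10.6  (via 2)
3: 11.1  (via 10)
6: 11.2  (via 10)
Shortest route: 5 → 0 → 10 → 6 = 11.2 kPa.

11.2 kPa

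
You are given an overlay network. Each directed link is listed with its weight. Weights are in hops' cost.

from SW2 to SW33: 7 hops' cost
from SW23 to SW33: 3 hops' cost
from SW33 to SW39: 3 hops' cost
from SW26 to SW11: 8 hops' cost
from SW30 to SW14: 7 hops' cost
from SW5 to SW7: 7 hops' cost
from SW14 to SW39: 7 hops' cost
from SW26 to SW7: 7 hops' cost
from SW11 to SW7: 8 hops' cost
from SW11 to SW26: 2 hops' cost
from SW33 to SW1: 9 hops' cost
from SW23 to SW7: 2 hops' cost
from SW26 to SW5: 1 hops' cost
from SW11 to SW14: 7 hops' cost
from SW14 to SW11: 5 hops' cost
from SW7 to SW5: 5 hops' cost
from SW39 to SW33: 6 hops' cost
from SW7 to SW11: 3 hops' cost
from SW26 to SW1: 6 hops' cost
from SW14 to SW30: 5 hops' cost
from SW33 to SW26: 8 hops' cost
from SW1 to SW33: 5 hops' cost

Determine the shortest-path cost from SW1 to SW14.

28 hops' cost

Running Dijkstra from SW1:
SW1: 0
SW33: 5  (via SW1)
SW39: 8  (via SW33)
SW26: 13  (via SW33)
SW5: 14  (via SW26)
SW7: 20  (via SW26)
SW11: 21  (via SW26)
SW14: 28  (via SW11)
Shortest route: SW1 → SW33 → SW26 → SW11 → SW14 = 28 hops' cost.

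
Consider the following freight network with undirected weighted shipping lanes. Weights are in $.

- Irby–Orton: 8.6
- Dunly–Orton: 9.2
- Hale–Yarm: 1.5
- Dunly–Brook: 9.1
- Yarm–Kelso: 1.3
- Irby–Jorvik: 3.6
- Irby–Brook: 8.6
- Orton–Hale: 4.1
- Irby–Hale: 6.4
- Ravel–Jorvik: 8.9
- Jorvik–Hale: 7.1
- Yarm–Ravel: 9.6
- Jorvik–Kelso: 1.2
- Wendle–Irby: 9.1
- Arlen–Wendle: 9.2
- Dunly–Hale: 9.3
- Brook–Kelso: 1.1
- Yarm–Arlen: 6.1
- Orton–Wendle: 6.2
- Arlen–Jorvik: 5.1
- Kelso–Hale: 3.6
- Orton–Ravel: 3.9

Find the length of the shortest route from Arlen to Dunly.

$16.5

Candidate routes:
Arlen–Jorvik–Kelso–Yarm–Hale–Dunly: 5.1+1.2+1.3+1.5+9.3 = 18.4
Arlen–Yarm–Hale–Dunly: 6.1+1.5+9.3 = 16.9
Arlen–Yarm–Kelso–Brook–Dunly: 6.1+1.3+1.1+9.1 = 17.6
Arlen–Jorvik–Kelso–Brook–Dunly: 5.1+1.2+1.1+9.1 = 16.5
The minimum is $16.5 via Arlen–Jorvik–Kelso–Brook–Dunly.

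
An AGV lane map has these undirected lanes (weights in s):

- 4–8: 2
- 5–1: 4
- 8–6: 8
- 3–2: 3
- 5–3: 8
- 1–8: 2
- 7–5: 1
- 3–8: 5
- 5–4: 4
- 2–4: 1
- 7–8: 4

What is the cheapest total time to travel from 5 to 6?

13 s

Shortest distances from 5:
5: 0
7: 1  (via 5)
1: 4  (via 5)
4: 4  (via 5)
2: 5  (via 4)
8: 5  (via 7)
3: 8  (via 5)
6: 13  (via 8)
Shortest route: 5 → 7 → 8 → 6 = 13 s.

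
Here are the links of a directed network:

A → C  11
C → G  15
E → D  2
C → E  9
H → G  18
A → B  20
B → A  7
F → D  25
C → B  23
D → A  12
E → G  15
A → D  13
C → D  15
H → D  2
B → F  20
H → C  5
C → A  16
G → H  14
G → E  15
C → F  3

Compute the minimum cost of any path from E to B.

34

Running Dijkstra from E:
E: 0
D: 2  (via E)
A: 14  (via D)
G: 15  (via E)
C: 25  (via A)
F: 28  (via C)
H: 29  (via G)
B: 34  (via A)
Shortest route: E → D → A → B = 34.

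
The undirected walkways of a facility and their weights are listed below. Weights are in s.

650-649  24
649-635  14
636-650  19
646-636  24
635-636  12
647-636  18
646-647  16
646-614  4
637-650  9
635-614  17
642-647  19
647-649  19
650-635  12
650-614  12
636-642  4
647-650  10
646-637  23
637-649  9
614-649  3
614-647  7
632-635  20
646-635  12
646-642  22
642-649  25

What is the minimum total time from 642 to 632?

36 s

Enumerating some paths:
642 - 636 - 650 - 635 - 632: 4+19+12+20 = 55
642 - 646 - 635 - 632: 22+12+20 = 54
642 - 636 - 635 - 632: 4+12+20 = 36
642 - 649 - 635 - 632: 25+14+20 = 59
Cheapest is 642 - 636 - 635 - 632 at 36 s.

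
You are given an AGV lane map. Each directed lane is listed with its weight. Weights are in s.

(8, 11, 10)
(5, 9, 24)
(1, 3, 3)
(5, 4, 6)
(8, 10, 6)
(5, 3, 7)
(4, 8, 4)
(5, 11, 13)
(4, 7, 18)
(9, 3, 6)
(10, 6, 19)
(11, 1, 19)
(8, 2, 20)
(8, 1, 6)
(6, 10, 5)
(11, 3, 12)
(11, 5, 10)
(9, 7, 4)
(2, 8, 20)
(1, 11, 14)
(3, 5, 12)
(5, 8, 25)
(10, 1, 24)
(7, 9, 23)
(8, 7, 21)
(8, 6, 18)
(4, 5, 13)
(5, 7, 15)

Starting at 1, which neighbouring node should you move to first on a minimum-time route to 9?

3

Compare a few routes:
1–3–5–9: 3+12+24 = 39
1–11–5–9: 14+10+24 = 48
The minimum is 39 s via 1–3–5–9.
So from 1 the first move is to 3.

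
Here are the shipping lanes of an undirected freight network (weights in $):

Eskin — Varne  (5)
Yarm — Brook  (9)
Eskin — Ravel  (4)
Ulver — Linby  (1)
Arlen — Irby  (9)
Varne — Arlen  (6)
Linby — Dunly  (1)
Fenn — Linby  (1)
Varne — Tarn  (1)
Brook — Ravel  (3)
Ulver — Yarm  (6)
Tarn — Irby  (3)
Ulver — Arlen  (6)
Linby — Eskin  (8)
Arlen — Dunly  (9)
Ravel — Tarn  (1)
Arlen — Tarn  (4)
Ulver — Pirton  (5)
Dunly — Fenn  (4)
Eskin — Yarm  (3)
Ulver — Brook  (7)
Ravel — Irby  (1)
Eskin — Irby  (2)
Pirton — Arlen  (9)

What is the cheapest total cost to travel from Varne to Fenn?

$13

Shortest distances from Varne:
Varne: 0
Tarn: 1  (via Varne)
Ravel: 2  (via Tarn)
Irby: 3  (via Ravel)
Brook: 5  (via Ravel)
Arlen: 5  (via Tarn)
Eskin: 5  (via Varne)
Yarm: 8  (via Eskin)
Ulver: 11  (via Arlen)
Linby: 12  (via Ulver)
Fenn: 13  (via Linby)
Shortest route: Varne–Tarn–Arlen–Ulver–Linby–Fenn = $13.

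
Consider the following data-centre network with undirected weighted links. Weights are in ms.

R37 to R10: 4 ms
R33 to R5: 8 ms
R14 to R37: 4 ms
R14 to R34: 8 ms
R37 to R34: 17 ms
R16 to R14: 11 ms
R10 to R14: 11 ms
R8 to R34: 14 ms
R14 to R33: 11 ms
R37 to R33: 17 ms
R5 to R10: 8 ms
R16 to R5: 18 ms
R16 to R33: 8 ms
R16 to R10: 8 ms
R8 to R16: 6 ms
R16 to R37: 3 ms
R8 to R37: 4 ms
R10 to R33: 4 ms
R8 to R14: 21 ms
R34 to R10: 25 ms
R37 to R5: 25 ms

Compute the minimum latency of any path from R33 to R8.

12 ms

Settle nodes by increasing distance from R33:
R33: 0
R10: 4  (via R33)
R16: 8  (via R33)
R5: 8  (via R33)
R37: 8  (via R10)
R14: 11  (via R33)
R8: 12  (via R37)
Shortest route: R33–R10–R37–R8 = 12 ms.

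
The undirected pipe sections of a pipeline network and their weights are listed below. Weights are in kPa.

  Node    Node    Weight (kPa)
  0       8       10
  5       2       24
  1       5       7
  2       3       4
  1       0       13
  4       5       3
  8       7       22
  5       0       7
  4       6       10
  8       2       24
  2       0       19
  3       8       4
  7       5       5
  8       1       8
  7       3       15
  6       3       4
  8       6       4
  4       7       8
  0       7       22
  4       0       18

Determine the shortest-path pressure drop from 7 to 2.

19 kPa

Running Dijkstra from 7:
7: 0
5: 5  (via 7)
4: 8  (via 7)
0: 12  (via 5)
1: 12  (via 5)
3: 15  (via 7)
6: 18  (via 4)
2: 19  (via 3)
Shortest route: 7 → 3 → 2 = 19 kPa.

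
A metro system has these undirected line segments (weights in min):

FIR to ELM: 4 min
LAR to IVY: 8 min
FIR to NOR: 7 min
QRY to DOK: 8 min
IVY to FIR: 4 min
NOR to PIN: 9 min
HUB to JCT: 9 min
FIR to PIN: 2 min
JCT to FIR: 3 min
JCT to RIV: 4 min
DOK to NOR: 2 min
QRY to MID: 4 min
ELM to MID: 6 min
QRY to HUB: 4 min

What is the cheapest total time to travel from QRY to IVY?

18 min

Enumerating some paths:
QRY–DOK–NOR–FIR–IVY: 8+2+7+4 = 21
QRY–MID–ELM–FIR–IVY: 4+6+4+4 = 18
QRY–HUB–JCT–FIR–IVY: 4+9+3+4 = 20
Cheapest is QRY–MID–ELM–FIR–IVY at 18 min.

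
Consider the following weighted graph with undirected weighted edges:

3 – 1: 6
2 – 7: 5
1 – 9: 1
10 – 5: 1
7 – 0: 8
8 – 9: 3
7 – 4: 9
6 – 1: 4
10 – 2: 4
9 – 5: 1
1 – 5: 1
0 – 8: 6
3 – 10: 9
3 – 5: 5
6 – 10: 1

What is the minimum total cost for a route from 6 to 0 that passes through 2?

Shortest 6→2: 6 → 10 → 2 = 5
Shortest 2→0: 2 → 7 → 0 = 13
Total via 2: 5 + 13 = 18.

18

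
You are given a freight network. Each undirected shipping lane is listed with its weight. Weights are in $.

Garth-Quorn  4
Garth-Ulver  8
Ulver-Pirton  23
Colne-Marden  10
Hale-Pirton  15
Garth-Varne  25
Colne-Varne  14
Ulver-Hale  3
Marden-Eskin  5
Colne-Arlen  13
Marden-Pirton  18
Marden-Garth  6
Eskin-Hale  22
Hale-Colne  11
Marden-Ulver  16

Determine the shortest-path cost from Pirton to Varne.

$40

Enumerating some paths:
Pirton → Marden → Colne → Varne: 18+10+14 = 42
Pirton → Hale → Colne → Varne: 15+11+14 = 40
Cheapest is Pirton → Hale → Colne → Varne at $40.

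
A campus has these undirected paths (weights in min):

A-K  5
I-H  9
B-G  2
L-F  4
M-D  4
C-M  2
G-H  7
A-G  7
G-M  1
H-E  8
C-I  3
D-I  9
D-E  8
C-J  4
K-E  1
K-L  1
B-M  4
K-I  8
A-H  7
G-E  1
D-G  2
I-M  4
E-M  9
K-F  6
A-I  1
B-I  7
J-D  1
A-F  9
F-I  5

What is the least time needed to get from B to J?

Running Dijkstra from B:
B: 0
G: 2  (via B)
E: 3  (via G)
M: 3  (via G)
D: 4  (via G)
K: 4  (via E)
C: 5  (via M)
J: 5  (via D)
Shortest route: B–G–D–J = 5 min.

5 min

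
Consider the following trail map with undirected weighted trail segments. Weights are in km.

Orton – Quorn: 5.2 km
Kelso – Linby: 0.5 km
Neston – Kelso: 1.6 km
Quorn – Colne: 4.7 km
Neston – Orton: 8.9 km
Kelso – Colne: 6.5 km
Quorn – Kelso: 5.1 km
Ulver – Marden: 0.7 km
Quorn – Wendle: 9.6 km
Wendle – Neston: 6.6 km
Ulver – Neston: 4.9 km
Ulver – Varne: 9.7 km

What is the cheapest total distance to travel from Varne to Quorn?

21.3 km

Running Dijkstra from Varne:
Varne: 0
Ulver: 9.7  (via Varne)
Marden: 10.4  (via Ulver)
Neston: 14.6  (via Ulver)
Kelso: 16.2  (via Neston)
Linby: 16.7  (via Kelso)
Wendle: 21.2  (via Neston)
Quorn: 21.3  (via Kelso)
Shortest route: Varne → Ulver → Neston → Kelso → Quorn = 21.3 km.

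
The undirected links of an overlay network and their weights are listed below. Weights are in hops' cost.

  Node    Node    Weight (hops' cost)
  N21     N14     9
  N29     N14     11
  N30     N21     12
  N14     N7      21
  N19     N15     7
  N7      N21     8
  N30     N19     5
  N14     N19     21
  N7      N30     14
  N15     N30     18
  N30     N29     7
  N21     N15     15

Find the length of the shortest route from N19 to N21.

Enumerating some paths:
N19–N30–N21: 5+12 = 17
N19–N15–N21: 7+15 = 22
Cheapest is N19–N30–N21 at 17 hops' cost.

17 hops' cost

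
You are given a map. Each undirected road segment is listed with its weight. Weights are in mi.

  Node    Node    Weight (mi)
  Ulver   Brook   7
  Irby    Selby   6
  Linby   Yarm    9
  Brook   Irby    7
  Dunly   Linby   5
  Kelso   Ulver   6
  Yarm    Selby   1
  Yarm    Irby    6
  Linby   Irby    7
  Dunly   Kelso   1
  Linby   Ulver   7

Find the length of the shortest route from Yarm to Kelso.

15 mi

Shortest distances from Yarm:
Yarm: 0
Selby: 1  (via Yarm)
Irby: 6  (via Yarm)
Linby: 9  (via Yarm)
Brook: 13  (via Irby)
Dunly: 14  (via Linby)
Kelso: 15  (via Dunly)
Shortest route: Yarm–Linby–Dunly–Kelso = 15 mi.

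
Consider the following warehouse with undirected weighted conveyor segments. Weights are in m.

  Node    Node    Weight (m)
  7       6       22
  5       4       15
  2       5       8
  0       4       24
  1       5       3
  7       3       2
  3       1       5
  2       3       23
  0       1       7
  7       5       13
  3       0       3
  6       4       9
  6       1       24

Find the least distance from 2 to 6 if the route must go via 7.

Best 2 to 7: 2 → 5 → 1 → 3 → 7 costing 18
Best 7 to 6: 7 → 6 costing 22
Total via 7: 18 + 22 = 40 m.

40 m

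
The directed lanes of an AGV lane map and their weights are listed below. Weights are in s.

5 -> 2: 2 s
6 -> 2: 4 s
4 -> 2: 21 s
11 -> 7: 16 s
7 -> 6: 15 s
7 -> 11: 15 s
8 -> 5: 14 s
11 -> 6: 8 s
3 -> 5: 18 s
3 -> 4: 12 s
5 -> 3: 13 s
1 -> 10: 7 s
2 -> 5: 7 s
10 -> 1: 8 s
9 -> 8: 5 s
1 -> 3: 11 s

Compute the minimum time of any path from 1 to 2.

Running Dijkstra from 1:
1: 0
10: 7  (via 1)
3: 11  (via 1)
4: 23  (via 3)
5: 29  (via 3)
2: 31  (via 5)
Shortest route: 1 → 3 → 5 → 2 = 31 s.

31 s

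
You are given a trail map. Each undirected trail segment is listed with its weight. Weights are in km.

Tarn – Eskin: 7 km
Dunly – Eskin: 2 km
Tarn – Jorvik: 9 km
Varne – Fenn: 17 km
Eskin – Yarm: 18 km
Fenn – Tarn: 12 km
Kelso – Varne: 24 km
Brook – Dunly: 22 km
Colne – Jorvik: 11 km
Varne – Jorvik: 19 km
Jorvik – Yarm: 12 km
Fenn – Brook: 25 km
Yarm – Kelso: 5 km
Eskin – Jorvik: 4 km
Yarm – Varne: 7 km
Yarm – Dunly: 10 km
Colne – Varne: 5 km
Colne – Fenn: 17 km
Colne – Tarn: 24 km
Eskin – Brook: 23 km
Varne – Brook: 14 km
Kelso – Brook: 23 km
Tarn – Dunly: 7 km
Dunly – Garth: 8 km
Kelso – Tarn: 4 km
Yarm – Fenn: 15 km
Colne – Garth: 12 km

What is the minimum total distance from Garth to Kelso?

19 km

Candidate routes:
Garth–Dunly–Tarn–Kelso: 8+7+4 = 19
Garth–Dunly–Eskin–Tarn–Kelso: 8+2+7+4 = 21
The minimum is 19 km via Garth–Dunly–Tarn–Kelso.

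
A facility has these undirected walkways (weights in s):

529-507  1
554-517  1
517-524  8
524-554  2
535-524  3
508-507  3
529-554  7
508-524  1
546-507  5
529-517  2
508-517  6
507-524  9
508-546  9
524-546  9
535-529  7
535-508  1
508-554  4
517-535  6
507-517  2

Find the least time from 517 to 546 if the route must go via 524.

12 s

Shortest 517→524: 517 → 554 → 524 = 3
Best 524 to 546: 524 → 546 costing 9
Total via 524: 3 + 9 = 12 s.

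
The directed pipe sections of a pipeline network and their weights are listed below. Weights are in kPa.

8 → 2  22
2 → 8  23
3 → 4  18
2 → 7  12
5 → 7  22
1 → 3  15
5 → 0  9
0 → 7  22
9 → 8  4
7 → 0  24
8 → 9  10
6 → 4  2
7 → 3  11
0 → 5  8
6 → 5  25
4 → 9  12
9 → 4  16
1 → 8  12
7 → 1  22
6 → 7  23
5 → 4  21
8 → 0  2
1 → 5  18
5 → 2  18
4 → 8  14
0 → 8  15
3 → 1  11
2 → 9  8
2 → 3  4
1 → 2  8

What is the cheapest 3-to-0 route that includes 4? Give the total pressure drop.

34 kPa

Shortest 3→4: 3–4 = 18
Shortest 4→0: 4–8–0 = 16
Total via 4: 18 + 16 = 34 kPa.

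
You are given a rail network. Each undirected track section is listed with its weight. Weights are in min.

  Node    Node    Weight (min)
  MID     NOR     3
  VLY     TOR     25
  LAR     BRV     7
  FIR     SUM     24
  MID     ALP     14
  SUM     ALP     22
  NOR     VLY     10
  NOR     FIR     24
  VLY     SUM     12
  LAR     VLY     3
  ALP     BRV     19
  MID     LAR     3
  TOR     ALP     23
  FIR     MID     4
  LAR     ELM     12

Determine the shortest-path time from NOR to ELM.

18 min

Shortest distances from NOR:
NOR: 0
MID: 3  (via NOR)
LAR: 6  (via MID)
FIR: 7  (via MID)
VLY: 9  (via LAR)
BRV: 13  (via LAR)
ALP: 17  (via MID)
ELM: 18  (via LAR)
Shortest route: NOR → MID → LAR → ELM = 18 min.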